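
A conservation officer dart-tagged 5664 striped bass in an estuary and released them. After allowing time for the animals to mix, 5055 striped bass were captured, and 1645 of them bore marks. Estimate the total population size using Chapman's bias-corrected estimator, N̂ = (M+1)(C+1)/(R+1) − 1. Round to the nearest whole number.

N̂ = (5664+1)(5055+1)/(1645+1) − 1 = 5665·5056/1646 − 1
= 28642240/1646 − 1 ≈ 17401.1 − 1 ≈ 17400.1 → 17400

N ≈ 17,400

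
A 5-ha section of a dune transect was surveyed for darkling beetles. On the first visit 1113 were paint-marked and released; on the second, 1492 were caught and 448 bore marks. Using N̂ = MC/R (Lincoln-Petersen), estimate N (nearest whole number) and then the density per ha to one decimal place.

N̂ = 1113·1492/448 = 1660596/448 ≈ 3706.7 → 3707
Density = N̂ / area = 3707 / 5 ≈ 741.40 → 741.4 per ha

density ≈ 741.4 darkling beetles per ha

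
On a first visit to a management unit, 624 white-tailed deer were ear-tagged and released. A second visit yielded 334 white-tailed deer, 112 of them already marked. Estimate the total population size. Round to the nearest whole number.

N = (624 × 334) / 112 = 208416 / 112 ≈ 1860.9 → 1861

N ≈ 1861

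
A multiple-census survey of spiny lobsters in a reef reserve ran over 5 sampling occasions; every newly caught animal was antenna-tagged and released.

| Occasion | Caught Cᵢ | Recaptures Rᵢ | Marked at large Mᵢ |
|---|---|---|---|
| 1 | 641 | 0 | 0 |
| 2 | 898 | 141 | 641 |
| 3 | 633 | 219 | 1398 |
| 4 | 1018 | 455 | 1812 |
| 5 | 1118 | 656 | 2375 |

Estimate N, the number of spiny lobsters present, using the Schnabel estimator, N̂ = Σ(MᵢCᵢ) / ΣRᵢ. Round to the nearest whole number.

N ≈ 4052

Σ MᵢCᵢ = 0·641 + 641·898 + 1398·633 + 1812·1018 + 2375·1118 = 0 + 575618 + 884934 + 1844616 + 2655250 = 5960418
Σ Rᵢ = 0 + 141 + 219 + 455 + 656 = 1471
N̂ = 5960418 / 1471 ≈ 4051.9 → 4052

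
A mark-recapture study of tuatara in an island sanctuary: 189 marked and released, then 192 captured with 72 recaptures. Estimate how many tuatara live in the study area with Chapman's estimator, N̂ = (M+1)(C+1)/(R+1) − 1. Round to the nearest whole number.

N ≈ 501

N̂ = (189+1)(192+1)/(72+1) − 1 = 190·193/73 − 1
= 36670/73 − 1 ≈ 502.3 − 1 ≈ 501.3 → 501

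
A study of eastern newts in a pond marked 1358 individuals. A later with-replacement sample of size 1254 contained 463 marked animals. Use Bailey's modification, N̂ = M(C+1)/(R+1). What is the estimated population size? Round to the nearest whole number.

N̂ = 1358·(1254+1)/(463+1) = 1358·1255/464 = 1704290/464 ≈ 3673.0 → 3673

N ≈ 3673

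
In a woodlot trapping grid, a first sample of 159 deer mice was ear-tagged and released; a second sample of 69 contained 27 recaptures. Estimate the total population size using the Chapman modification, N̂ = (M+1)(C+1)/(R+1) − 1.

N = 399

N̂ = (159+1)(69+1)/(27+1) − 1 = 160·70/28 − 1
= 11200/28 − 1 = 400 − 1 = 399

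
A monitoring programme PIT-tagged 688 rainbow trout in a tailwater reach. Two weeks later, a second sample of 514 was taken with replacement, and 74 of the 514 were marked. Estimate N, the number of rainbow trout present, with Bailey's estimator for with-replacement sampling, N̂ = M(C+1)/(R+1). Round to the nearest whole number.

N ≈ 4724

N̂ = 688·(514+1)/(74+1) = 688·515/75 = 354320/75 ≈ 4724.3 → 4724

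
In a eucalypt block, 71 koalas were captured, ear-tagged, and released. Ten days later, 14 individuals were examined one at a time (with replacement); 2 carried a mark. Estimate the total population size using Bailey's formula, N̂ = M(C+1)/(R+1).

N̂ = 71·(14+1)/(2+1) = 71·15/3 = 1065/3 = 355

N = 355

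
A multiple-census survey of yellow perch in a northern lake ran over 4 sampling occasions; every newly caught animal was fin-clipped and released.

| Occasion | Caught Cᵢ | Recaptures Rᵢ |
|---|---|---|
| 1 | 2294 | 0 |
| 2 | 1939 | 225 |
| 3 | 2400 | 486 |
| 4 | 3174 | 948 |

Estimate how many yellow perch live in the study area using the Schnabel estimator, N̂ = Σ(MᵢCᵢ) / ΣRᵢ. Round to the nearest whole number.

N ≈ 19,809

Marked at large before each occasion: Mᵢ = Σⱼ<ᵢ (Cⱼ − Rⱼ) → M1=0, M2=2294, M3=4008, M4=5922
Σ MᵢCᵢ = 0·2294 + 2294·1939 + 4008·2400 + 5922·3174 = 0 + 4448066 + 9619200 + 18796428 = 32863694
Σ Rᵢ = 0 + 225 + 486 + 948 = 1659
N̂ = 32863694 / 1659 ≈ 19809.3 → 19809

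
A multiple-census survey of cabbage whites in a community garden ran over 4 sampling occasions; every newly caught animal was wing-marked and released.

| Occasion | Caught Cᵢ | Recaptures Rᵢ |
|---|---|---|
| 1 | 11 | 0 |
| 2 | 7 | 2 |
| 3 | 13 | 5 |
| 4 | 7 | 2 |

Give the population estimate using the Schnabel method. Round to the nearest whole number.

N ≈ 50

Marked at large before each occasion: Mᵢ = Σⱼ<ᵢ (Cⱼ − Rⱼ) → M1=0, M2=11, M3=16, M4=24
Σ MᵢCᵢ = 0·11 + 11·7 + 16·13 + 24·7 = 0 + 77 + 208 + 168 = 453
Σ Rᵢ = 0 + 2 + 5 + 2 = 9
N̂ = 453 / 9 ≈ 50.3 → 50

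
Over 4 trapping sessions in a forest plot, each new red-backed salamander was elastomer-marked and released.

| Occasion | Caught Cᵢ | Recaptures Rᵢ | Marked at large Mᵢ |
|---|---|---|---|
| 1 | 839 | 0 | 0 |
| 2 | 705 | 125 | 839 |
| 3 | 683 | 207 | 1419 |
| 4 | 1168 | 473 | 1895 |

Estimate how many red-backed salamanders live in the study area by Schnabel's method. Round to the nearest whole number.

N ≈ 4688

Σ MᵢCᵢ = 0·839 + 839·705 + 1419·683 + 1895·1168 = 0 + 591495 + 969177 + 2213360 = 3774032
Σ Rᵢ = 0 + 125 + 207 + 473 = 805
N̂ = 3774032 / 805 ≈ 4688.2 → 4688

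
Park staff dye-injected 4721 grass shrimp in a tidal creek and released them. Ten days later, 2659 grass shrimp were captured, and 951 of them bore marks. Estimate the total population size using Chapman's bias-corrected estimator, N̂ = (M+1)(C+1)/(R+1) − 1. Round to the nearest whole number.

N̂ = (4721+1)(2659+1)/(951+1) − 1 = 4722·2660/952 − 1
= 12560520/952 − 1 ≈ 13193.8 − 1 ≈ 13192.8 → 13193

N ≈ 13,193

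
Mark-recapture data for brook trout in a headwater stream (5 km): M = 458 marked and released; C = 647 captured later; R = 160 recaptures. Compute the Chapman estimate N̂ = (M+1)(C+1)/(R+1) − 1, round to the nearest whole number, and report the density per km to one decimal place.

density ≈ 369.2 brook trout per km

N̂ = 459·648/161 − 1 = 297432/161 − 1 ≈ 1846.4 → 1846
Density = N̂ / area = 1846 / 5 ≈ 369.20 → 369.2 per km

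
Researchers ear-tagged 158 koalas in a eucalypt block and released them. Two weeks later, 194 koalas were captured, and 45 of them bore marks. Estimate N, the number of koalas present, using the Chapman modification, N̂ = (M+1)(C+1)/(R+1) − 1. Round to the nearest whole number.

N ≈ 673

N̂ = (158+1)(194+1)/(45+1) − 1 = 159·195/46 − 1
= 31005/46 − 1 ≈ 674.0 − 1 ≈ 673.0 → 673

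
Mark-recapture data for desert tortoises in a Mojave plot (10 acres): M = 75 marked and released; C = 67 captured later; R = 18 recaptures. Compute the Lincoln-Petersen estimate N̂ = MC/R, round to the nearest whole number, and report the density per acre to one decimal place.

density ≈ 27.9 desert tortoises per acre

N̂ = 75·67/18 = 5025/18 ≈ 279.2 → 279
Density = N̂ / area = 279 / 10 ≈ 27.90 → 27.9 per acre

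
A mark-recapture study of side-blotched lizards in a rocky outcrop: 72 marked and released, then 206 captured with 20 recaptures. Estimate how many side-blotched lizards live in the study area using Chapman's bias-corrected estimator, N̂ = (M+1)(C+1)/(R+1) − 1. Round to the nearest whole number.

N ≈ 719

N̂ = (72+1)(206+1)/(20+1) − 1 = 73·207/21 − 1
= 15111/21 − 1 ≈ 719.6 − 1 ≈ 718.6 → 719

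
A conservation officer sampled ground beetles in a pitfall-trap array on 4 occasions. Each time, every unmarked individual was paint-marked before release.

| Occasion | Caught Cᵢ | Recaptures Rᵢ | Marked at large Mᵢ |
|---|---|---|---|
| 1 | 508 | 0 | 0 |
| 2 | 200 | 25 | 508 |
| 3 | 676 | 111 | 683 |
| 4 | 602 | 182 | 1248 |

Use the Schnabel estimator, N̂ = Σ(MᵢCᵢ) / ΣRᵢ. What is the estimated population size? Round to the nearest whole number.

Σ MᵢCᵢ = 0·508 + 508·200 + 683·676 + 1248·602 = 0 + 101600 + 461708 + 751296 = 1314604
Σ Rᵢ = 0 + 25 + 111 + 182 = 318
N̂ = 1314604 / 318 ≈ 4134.0 → 4134

N ≈ 4134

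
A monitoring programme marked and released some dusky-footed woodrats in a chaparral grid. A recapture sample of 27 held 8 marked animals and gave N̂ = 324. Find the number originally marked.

From N = M·C/R: M = N·R / C = 324·8 / 27 = 2592 / 27 = 96.

M = 96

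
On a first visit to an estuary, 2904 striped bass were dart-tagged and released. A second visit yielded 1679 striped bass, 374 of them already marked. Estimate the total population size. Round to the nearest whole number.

N ≈ 13,037

If marked individuals mix randomly, R/C ≈ M/N, giving N ≈ M·C/R.
N = (2904 × 1679) / 374 = 4875816 / 374 ≈ 13036.9 → 13037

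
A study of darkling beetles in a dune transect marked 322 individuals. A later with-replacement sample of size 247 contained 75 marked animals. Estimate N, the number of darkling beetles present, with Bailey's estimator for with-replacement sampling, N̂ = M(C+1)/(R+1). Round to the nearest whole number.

N̂ = 322·(247+1)/(75+1) = 322·248/76 = 79856/76 ≈ 1050.7 → 1051

N ≈ 1051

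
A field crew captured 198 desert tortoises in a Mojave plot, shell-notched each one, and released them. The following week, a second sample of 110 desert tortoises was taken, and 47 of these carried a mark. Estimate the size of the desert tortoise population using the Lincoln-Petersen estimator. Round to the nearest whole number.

N ≈ 463

N = (198 × 110) / 47 = 21780 / 47 ≈ 463.4 → 463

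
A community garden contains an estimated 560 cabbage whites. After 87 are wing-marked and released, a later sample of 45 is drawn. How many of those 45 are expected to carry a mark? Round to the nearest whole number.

expected recaptures ≈ 7

The marked fraction of the population is 87/560, so in a sample of 45 expect C·(M/N) marked.
E[R] = 87 × 45 / 560 = 3915 / 560 ≈ 7.0 → 7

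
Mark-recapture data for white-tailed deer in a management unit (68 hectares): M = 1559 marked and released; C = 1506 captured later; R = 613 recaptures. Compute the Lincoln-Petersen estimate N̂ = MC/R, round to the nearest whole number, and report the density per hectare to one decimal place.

N̂ = 1559·1506/613 = 2347854/613 ≈ 3830.1 → 3830
Density = N̂ / area = 3830 / 68 ≈ 56.32 → 56.3 per hectare

density ≈ 56.3 white-tailed deer per hectare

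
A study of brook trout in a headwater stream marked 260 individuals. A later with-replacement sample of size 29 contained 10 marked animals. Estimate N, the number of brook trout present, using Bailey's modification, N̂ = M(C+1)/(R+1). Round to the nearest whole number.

N ≈ 709

N̂ = 260·(29+1)/(10+1) = 260·30/11 = 7800/11 ≈ 709.1 → 709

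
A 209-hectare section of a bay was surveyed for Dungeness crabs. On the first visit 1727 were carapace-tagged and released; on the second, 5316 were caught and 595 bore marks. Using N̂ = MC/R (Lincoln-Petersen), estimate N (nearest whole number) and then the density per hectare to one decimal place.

N̂ = 1727·5316/595 = 9180732/595 ≈ 15429.8 → 15430
Density = N̂ / area = 15430 / 209 ≈ 73.83 → 73.8 per hectare

density ≈ 73.8 Dungeness crabs per hectare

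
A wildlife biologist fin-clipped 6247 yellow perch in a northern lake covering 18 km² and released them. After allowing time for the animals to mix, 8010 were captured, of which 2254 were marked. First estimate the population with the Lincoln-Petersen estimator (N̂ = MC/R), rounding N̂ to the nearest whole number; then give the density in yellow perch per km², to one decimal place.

density ≈ 1233.3 yellow perch per km²

N̂ = 6247·8010/2254 = 50038470/2254 ≈ 22199.9 → 22200
Density = N̂ / area = 22200 / 18 ≈ 1233.33 → 1233.3 per km²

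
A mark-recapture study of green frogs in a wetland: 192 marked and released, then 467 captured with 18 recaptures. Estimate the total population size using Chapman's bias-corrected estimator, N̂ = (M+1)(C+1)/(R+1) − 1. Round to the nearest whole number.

N ≈ 4753

N̂ = (192+1)(467+1)/(18+1) − 1 = 193·468/19 − 1
= 90324/19 − 1 ≈ 4753.9 − 1 ≈ 4752.9 → 4753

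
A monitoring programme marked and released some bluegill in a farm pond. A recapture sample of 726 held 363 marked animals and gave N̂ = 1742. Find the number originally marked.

M = 871

From N = M·C/R: M = N·R / C = 1742·363 / 726 = 632346 / 726 = 871.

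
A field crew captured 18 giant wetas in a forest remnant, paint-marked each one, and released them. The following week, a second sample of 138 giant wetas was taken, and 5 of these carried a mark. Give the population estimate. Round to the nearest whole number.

N = (18 × 138) / 5 = 2484 / 5 ≈ 496.8 → 497

N ≈ 497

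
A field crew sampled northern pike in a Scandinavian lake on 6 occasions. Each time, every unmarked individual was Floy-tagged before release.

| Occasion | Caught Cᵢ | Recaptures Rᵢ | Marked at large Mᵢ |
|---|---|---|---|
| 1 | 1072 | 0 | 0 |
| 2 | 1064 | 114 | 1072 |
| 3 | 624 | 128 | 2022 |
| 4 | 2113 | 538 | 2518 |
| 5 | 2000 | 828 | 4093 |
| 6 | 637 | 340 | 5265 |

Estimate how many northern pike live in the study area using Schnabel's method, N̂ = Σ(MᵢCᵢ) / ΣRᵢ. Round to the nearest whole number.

N ≈ 9888

Σ MᵢCᵢ = 0·1072 + 1072·1064 + 2022·624 + 2518·2113 + 4093·2000 + 5265·637 = 0 + 1140608 + 1261728 + 5320534 + 8186000 + 3353805 = 19262675
Σ Rᵢ = 0 + 114 + 128 + 538 + 828 + 340 = 1948
N̂ = 19262675 / 1948 ≈ 9888.4 → 9888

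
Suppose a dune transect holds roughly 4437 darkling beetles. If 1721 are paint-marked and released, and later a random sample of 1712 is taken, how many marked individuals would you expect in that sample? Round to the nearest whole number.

Expected recaptures E[R] = M·C / N.
E[R] = 1721 × 1712 / 4437 = 2946352 / 4437 ≈ 664.0 → 664

expected recaptures ≈ 664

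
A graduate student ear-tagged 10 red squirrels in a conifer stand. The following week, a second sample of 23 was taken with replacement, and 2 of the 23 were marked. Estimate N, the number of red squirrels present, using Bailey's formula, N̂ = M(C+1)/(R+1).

N̂ = 10·(23+1)/(2+1) = 10·24/3 = 240/3 = 80

N = 80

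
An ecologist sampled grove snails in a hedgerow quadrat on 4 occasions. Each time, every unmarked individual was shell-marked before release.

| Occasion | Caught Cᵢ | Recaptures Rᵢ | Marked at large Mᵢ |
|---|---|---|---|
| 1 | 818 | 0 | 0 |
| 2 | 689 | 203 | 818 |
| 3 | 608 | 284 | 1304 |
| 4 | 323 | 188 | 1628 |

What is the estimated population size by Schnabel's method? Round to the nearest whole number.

Σ MᵢCᵢ = 0·818 + 818·689 + 1304·608 + 1628·323 = 0 + 563602 + 792832 + 525844 = 1882278
Σ Rᵢ = 0 + 203 + 284 + 188 = 675
N̂ = 1882278 / 675 ≈ 2788.6 → 2789

N ≈ 2789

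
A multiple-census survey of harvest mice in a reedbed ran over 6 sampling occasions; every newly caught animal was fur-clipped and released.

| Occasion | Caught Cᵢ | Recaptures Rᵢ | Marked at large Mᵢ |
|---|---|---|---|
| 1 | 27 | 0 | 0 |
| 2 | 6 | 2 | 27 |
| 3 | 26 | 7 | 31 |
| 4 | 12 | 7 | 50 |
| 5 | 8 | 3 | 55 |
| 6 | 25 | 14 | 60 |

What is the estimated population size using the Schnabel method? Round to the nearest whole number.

Σ MᵢCᵢ = 0·27 + 27·6 + 31·26 + 50·12 + 55·8 + 60·25 = 0 + 162 + 806 + 600 + 440 + 1500 = 3508
Σ Rᵢ = 0 + 2 + 7 + 7 + 3 + 14 = 33
N̂ = 3508 / 33 ≈ 106.3 → 106

N ≈ 106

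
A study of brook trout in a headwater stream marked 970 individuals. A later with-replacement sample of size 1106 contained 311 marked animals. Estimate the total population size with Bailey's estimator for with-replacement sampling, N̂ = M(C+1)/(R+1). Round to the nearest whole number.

N̂ = 970·(1106+1)/(311+1) = 970·1107/312 = 1073790/312 ≈ 3441.6 → 3442

N ≈ 3442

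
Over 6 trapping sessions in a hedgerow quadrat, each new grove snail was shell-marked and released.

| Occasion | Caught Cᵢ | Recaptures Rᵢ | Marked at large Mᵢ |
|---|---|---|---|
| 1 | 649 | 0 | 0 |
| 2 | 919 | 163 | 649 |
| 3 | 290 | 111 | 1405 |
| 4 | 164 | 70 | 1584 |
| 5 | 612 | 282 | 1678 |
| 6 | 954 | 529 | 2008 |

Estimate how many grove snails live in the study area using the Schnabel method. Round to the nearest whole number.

N ≈ 3642

Σ MᵢCᵢ = 0·649 + 649·919 + 1405·290 + 1584·164 + 1678·612 + 2008·954 = 0 + 596431 + 407450 + 259776 + 1026936 + 1915632 = 4206225
Σ Rᵢ = 0 + 163 + 111 + 70 + 282 + 529 = 1155
N̂ = 4206225 / 1155 ≈ 3641.8 → 3642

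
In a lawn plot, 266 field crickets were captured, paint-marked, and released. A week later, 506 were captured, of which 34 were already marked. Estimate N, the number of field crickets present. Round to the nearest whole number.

The marked fraction in the recapture sample should equal the marked fraction in the population: 34/506 = 266/N.
N = (266 × 506) / 34 = 134596 / 34 ≈ 3958.7 → 3959

N ≈ 3959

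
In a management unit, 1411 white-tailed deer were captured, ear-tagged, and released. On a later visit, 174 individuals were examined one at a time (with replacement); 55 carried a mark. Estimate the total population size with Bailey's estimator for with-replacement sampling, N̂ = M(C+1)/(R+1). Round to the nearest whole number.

N ≈ 4409

N̂ = 1411·(174+1)/(55+1) = 1411·175/56 = 246925/56 ≈ 4409.4 → 4409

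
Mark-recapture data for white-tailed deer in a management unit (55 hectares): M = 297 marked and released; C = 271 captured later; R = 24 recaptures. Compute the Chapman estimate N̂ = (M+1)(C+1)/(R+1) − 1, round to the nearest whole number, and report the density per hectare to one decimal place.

density ≈ 58.9 white-tailed deer per hectare

N̂ = 298·272/25 − 1 = 81056/25 − 1 ≈ 3241.2 → 3241
Density = N̂ / area = 3241 / 55 ≈ 58.93 → 58.9 per hectare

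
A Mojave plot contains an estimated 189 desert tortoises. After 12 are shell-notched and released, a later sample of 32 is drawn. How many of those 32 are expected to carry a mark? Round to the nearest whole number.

The marked fraction of the population is 12/189, so in a sample of 32 expect C·(M/N) marked.
E[R] = 12 × 32 / 189 = 384 / 189 ≈ 2.0 → 2

expected recaptures ≈ 2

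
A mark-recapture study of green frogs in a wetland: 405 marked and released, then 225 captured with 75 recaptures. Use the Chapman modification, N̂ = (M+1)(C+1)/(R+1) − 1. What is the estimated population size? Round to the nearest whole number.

N ≈ 1206

N̂ = (405+1)(225+1)/(75+1) − 1 = 406·226/76 − 1
= 91756/76 − 1 ≈ 1207.3 − 1 ≈ 1206.3 → 1206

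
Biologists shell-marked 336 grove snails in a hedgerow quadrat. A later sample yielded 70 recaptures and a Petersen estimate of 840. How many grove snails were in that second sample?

C = 175

From N = M·C/R: C = N·R / M = 840·70 / 336 = 58800 / 336 = 175.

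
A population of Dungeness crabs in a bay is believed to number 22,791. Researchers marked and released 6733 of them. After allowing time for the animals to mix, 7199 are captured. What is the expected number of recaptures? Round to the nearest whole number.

expected recaptures ≈ 2127

The marked fraction of the population is 6733/22791, so in a sample of 7199 expect C·(M/N) marked.
E[R] = 6733 × 7199 / 22791 = 48470867 / 22791 ≈ 2126.8 → 2127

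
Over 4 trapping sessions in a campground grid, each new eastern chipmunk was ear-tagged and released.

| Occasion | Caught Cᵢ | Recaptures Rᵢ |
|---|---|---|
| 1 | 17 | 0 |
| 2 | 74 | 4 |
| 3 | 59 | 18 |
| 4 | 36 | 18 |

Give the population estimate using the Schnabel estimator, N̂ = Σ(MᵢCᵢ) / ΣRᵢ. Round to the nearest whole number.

N ≈ 275

Marked at large before each occasion: Mᵢ = Σⱼ<ᵢ (Cⱼ − Rⱼ) → M1=0, M2=17, M3=87, M4=128
Σ MᵢCᵢ = 0·17 + 17·74 + 87·59 + 128·36 = 0 + 1258 + 5133 + 4608 = 10999
Σ Rᵢ = 0 + 4 + 18 + 18 = 40
N̂ = 10999 / 40 ≈ 275.0 → 275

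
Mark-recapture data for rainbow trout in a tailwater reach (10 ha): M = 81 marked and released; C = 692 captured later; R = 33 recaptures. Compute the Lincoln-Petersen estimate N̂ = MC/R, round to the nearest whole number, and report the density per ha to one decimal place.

N̂ = 81·692/33 = 56052/33 ≈ 1698.5 → 1699
Density = N̂ / area = 1699 / 10 ≈ 169.90 → 169.9 per ha

density ≈ 169.9 rainbow trout per ha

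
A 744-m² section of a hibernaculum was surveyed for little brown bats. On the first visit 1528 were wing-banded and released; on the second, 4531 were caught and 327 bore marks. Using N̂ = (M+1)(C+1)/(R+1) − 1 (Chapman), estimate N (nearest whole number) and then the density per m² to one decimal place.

N̂ = 1529·4532/328 − 1 = 6929428/328 − 1 ≈ 21125.3 → 21125
Density = N̂ / area = 21125 / 744 ≈ 28.39 → 28.4 per m²

density ≈ 28.4 little brown bats per m²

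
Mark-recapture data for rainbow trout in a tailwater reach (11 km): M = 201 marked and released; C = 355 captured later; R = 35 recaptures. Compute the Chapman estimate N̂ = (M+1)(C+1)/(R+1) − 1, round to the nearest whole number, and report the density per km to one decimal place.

density ≈ 181.5 rainbow trout per km

N̂ = 202·356/36 − 1 = 71912/36 − 1 ≈ 1996.6 → 1997
Density = N̂ / area = 1997 / 11 ≈ 181.545 → 181.5 per km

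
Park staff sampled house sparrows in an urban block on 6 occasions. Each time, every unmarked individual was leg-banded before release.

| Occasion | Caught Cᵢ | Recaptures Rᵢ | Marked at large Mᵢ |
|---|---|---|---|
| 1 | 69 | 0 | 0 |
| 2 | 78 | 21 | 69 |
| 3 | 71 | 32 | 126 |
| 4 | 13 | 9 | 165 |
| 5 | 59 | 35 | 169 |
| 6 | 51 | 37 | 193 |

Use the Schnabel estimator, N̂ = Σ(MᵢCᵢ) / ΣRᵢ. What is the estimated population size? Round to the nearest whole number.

N ≈ 271

Σ MᵢCᵢ = 0·69 + 69·78 + 126·71 + 165·13 + 169·59 + 193·51 = 0 + 5382 + 8946 + 2145 + 9971 + 9843 = 36287
Σ Rᵢ = 0 + 21 + 32 + 9 + 35 + 37 = 134
N̂ = 36287 / 134 ≈ 270.8 → 271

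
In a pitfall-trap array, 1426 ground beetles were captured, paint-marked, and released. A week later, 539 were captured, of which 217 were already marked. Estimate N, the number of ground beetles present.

If marked individuals mix randomly, R/C ≈ M/N, giving N ≈ M·C/R.
N = (1426 × 539) / 217 = 768614 / 217 = 3542

N = 3542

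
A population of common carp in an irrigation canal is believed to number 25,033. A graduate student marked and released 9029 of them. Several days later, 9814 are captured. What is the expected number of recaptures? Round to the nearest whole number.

The marked fraction of the population is 9029/25033, so in a sample of 9814 expect C·(M/N) marked.
E[R] = 9029 × 9814 / 25033 = 88610606 / 25033 ≈ 3539.8 → 3540

expected recaptures ≈ 3540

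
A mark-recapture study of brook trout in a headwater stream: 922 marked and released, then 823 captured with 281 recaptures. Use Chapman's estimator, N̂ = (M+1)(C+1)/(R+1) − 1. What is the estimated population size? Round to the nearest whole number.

N ≈ 2696

N̂ = (922+1)(823+1)/(281+1) − 1 = 923·824/282 − 1
= 760552/282 − 1 ≈ 2697.0 − 1 ≈ 2696.0 → 2696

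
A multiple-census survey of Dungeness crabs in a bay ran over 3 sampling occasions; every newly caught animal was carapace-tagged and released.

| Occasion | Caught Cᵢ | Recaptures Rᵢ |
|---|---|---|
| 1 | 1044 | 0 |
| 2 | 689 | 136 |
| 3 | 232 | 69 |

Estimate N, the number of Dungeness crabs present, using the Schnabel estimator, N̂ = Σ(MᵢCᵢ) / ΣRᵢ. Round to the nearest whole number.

N ≈ 5316

Marked at large before each occasion: Mᵢ = Σⱼ<ᵢ (Cⱼ − Rⱼ) → M1=0, M2=1044, M3=1597
Σ MᵢCᵢ = 0·1044 + 1044·689 + 1597·232 = 0 + 719316 + 370504 = 1089820
Σ Rᵢ = 0 + 136 + 69 = 205
N̂ = 1089820 / 205 ≈ 5316.2 → 5316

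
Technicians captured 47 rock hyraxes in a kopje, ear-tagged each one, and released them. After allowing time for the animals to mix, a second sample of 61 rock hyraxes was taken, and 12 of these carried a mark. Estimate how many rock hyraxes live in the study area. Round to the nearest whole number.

If marked individuals mix randomly, R/C ≈ M/N, giving N ≈ M·C/R.
N = (47 × 61) / 12 = 2867 / 12 ≈ 238.9 → 239

N ≈ 239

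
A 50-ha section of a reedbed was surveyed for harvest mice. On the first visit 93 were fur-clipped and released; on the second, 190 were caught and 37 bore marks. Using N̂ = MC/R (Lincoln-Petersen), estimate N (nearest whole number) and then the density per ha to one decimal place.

density ≈ 9.6 harvest mice per ha

N̂ = 93·190/37 = 17670/37 ≈ 477.6 → 478
Density = N̂ / area = 478 / 50 ≈ 9.56 → 9.6 per ha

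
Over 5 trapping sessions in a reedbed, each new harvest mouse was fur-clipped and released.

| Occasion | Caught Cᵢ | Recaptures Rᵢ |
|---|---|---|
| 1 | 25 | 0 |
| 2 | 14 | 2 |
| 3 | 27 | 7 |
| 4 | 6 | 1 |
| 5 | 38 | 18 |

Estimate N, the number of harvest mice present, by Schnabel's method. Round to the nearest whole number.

N ≈ 145

Marked at large before each occasion: Mᵢ = Σⱼ<ᵢ (Cⱼ − Rⱼ) → M1=0, M2=25, M3=37, M4=57, M5=62
Σ MᵢCᵢ = 0·25 + 25·14 + 37·27 + 57·6 + 62·38 = 0 + 350 + 999 + 342 + 2356 = 4047
Σ Rᵢ = 0 + 2 + 7 + 1 + 18 = 28
N̂ = 4047 / 28 ≈ 144.5 → 145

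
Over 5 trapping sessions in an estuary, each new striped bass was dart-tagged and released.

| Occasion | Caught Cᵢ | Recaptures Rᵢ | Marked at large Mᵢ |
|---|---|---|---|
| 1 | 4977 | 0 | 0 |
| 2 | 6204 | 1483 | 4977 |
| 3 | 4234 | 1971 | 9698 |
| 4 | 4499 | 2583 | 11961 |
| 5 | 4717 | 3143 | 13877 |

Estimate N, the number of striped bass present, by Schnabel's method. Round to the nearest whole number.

N ≈ 20,829

Σ MᵢCᵢ = 0·4977 + 4977·6204 + 9698·4234 + 11961·4499 + 13877·4717 = 0 + 30877308 + 41061332 + 53812539 + 65457809 = 191208988
Σ Rᵢ = 0 + 1483 + 1971 + 2583 + 3143 = 9180
N̂ = 191208988 / 9180 ≈ 20828.9 → 20829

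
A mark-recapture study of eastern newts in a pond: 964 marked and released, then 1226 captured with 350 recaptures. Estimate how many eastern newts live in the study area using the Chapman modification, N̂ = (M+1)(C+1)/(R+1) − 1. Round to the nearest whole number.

N ≈ 3372

N̂ = (964+1)(1226+1)/(350+1) − 1 = 965·1227/351 − 1
= 1184055/351 − 1 ≈ 3373.4 − 1 ≈ 3372.4 → 3372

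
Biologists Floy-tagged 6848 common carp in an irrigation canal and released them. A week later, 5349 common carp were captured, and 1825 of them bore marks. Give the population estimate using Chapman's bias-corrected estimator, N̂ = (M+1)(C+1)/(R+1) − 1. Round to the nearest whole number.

N ≈ 20,066

N̂ = (6848+1)(5349+1)/(1825+1) − 1 = 6849·5350/1826 − 1
= 36642150/1826 − 1 ≈ 20066.9 − 1 ≈ 20065.9 → 20066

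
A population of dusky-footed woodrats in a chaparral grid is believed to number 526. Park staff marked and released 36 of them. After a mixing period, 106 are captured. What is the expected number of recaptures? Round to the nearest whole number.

The marked fraction of the population is 36/526, so in a sample of 106 expect C·(M/N) marked.
E[R] = 36 × 106 / 526 = 3816 / 526 ≈ 7.3 → 7

expected recaptures ≈ 7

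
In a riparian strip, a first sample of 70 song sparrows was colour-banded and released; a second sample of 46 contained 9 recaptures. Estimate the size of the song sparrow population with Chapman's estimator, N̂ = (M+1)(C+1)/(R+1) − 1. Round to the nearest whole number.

N ≈ 333

N̂ = (70+1)(46+1)/(9+1) − 1 = 71·47/10 − 1
= 3337/10 − 1 ≈ 333.7 − 1 ≈ 332.7 → 333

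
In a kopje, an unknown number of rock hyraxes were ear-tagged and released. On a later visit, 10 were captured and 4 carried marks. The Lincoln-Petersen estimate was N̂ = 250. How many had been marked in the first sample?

M = 100

From N = M·C/R: M = N·R / C = 250·4 / 10 = 1000 / 10 = 100.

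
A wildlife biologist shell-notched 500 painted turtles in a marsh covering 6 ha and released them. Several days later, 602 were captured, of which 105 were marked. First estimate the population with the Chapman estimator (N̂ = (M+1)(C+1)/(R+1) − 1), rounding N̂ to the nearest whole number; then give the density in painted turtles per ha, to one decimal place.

density ≈ 474.8 painted turtles per ha

N̂ = 501·603/106 − 1 = 302103/106 − 1 ≈ 2849.0 → 2849
Density = N̂ / area = 2849 / 6 ≈ 474.83 → 474.8 per ha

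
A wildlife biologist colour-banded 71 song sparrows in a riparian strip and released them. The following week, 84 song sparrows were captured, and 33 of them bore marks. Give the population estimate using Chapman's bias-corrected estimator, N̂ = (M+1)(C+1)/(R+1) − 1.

N = 179

N̂ = (71+1)(84+1)/(33+1) − 1 = 72·85/34 − 1
= 6120/34 − 1 = 180 − 1 = 179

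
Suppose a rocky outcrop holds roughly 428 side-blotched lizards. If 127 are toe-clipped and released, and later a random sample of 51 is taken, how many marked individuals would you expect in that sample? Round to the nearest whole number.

The marked fraction of the population is 127/428, so in a sample of 51 expect C·(M/N) marked.
E[R] = 127 × 51 / 428 = 6477 / 428 ≈ 15.1 → 15

expected recaptures ≈ 15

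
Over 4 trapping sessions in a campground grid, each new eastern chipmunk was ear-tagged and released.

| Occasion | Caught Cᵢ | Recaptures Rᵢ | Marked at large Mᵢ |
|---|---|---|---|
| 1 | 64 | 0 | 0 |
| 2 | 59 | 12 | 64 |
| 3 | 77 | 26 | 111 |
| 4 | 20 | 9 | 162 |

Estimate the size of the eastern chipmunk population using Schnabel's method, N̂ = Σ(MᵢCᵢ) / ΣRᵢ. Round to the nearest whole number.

N ≈ 331

Σ MᵢCᵢ = 0·64 + 64·59 + 111·77 + 162·20 = 0 + 3776 + 8547 + 3240 = 15563
Σ Rᵢ = 0 + 12 + 26 + 9 = 47
N̂ = 15563 / 47 ≈ 331.1 → 331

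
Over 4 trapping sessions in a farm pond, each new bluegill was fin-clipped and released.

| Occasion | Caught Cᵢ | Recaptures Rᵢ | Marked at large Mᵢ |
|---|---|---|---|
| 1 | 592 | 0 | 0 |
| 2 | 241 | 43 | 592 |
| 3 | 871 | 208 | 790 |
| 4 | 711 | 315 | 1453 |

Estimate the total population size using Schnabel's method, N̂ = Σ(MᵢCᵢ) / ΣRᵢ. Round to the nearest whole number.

Σ MᵢCᵢ = 0·592 + 592·241 + 790·871 + 1453·711 = 0 + 142672 + 688090 + 1033083 = 1863845
Σ Rᵢ = 0 + 43 + 208 + 315 = 566
N̂ = 1863845 / 566 ≈ 3293.0 → 3293

N ≈ 3293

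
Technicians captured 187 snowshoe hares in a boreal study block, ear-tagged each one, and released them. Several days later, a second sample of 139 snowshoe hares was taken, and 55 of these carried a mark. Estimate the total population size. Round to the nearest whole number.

N ≈ 473

The marked fraction in the recapture sample should equal the marked fraction in the population: 55/139 = 187/N.
N = (187 × 139) / 55 = 25993 / 55 ≈ 472.6 → 473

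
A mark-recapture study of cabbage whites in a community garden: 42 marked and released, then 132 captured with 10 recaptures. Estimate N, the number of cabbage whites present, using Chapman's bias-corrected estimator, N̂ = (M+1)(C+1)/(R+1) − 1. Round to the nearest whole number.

N ≈ 519

N̂ = (42+1)(132+1)/(10+1) − 1 = 43·133/11 − 1
= 5719/11 − 1 ≈ 519.9 − 1 ≈ 518.9 → 519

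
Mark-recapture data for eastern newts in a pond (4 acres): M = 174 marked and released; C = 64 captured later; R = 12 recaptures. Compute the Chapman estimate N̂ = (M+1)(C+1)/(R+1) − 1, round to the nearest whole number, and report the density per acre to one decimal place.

N̂ = 175·65/13 − 1 = 11375/13 − 1 = 874
Density = N̂ / area = 874 / 4 ≈ 218.50 → 218.5 per acre

density ≈ 218.5 eastern newts per acre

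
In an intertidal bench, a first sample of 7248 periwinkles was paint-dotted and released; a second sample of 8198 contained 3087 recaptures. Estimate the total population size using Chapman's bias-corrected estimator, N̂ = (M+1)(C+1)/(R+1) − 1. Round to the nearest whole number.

N ≈ 19,246

N̂ = (7248+1)(8198+1)/(3087+1) − 1 = 7249·8199/3088 − 1
= 59434551/3088 − 1 ≈ 19246.9 − 1 ≈ 19245.9 → 19246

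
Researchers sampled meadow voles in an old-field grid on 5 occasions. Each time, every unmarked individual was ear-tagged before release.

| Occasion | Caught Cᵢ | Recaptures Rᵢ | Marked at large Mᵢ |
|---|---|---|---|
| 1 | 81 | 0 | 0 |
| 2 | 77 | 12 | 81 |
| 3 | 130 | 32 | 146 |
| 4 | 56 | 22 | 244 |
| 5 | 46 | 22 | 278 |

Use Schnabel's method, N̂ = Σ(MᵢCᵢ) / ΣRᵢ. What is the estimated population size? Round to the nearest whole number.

N ≈ 587

Σ MᵢCᵢ = 0·81 + 81·77 + 146·130 + 244·56 + 278·46 = 0 + 6237 + 18980 + 13664 + 12788 = 51669
Σ Rᵢ = 0 + 12 + 32 + 22 + 22 = 88
N̂ = 51669 / 88 ≈ 587.1 → 587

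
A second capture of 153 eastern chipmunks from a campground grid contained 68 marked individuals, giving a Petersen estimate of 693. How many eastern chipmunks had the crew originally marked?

M = 308

From N = M·C/R: M = N·R / C = 693·68 / 153 = 47124 / 153 = 308.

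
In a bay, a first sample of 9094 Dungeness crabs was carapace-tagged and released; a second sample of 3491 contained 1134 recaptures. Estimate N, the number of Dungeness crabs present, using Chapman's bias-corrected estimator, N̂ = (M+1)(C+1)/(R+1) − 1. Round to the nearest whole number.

N̂ = (9094+1)(3491+1)/(1134+1) − 1 = 9095·3492/1135 − 1
= 31759740/1135 − 1 ≈ 27982.1 − 1 ≈ 27981.1 → 27981

N ≈ 27,981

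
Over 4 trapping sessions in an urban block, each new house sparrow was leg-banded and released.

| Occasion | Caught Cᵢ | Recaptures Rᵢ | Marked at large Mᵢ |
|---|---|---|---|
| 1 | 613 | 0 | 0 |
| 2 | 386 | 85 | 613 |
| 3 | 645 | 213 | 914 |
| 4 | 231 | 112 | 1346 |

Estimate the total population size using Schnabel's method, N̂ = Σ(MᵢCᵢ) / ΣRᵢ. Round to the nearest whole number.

Σ MᵢCᵢ = 0·613 + 613·386 + 914·645 + 1346·231 = 0 + 236618 + 589530 + 310926 = 1137074
Σ Rᵢ = 0 + 85 + 213 + 112 = 410
N̂ = 1137074 / 410 ≈ 2773.4 → 2773

N ≈ 2773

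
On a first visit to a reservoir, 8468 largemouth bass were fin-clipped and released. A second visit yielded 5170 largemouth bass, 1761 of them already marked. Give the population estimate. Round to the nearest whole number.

N ≈ 24,861

The marked fraction in the recapture sample should equal the marked fraction in the population: 1761/5170 = 8468/N.
N = (8468 × 5170) / 1761 = 43779560 / 1761 ≈ 24860.6 → 24861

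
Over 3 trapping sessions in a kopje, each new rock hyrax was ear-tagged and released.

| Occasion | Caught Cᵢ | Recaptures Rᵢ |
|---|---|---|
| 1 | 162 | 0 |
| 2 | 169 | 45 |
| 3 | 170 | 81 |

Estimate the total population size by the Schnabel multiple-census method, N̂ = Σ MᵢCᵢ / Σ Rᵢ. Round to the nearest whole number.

Marked at large before each occasion: Mᵢ = Σⱼ<ᵢ (Cⱼ − Rⱼ) → M1=0, M2=162, M3=286
Σ MᵢCᵢ = 0·162 + 162·169 + 286·170 = 0 + 27378 + 48620 = 75998
Σ Rᵢ = 0 + 45 + 81 = 126
N̂ = 75998 / 126 ≈ 603.2 → 603

N ≈ 603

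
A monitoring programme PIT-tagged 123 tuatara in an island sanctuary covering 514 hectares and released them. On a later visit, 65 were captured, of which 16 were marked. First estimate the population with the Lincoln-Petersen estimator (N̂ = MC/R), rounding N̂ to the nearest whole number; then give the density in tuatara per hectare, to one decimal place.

N̂ = 123·65/16 = 7995/16 ≈ 499.7 → 500
Density = N̂ / area = 500 / 514 ≈ 0.97 → 1.0 per hectare

density ≈ 1.0 tuatara per hectare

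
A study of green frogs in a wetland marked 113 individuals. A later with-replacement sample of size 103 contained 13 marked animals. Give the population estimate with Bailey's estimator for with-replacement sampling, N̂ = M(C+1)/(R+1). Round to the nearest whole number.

N ≈ 839

N̂ = 113·(103+1)/(13+1) = 113·104/14 = 11752/14 ≈ 839.4 → 839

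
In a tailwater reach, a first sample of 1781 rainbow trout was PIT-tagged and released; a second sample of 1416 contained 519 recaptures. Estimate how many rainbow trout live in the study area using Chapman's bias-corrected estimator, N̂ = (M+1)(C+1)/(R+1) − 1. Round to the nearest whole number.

N̂ = (1781+1)(1416+1)/(519+1) − 1 = 1782·1417/520 − 1
= 2525094/520 − 1 ≈ 4855.9 − 1 ≈ 4854.9 → 4855

N ≈ 4855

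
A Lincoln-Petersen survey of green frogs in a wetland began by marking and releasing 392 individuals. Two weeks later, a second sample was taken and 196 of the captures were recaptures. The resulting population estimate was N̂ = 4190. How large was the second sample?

From N = M·C/R: C = N·R / M = 4190·196 / 392 = 821240 / 392 = 2095.

C = 2095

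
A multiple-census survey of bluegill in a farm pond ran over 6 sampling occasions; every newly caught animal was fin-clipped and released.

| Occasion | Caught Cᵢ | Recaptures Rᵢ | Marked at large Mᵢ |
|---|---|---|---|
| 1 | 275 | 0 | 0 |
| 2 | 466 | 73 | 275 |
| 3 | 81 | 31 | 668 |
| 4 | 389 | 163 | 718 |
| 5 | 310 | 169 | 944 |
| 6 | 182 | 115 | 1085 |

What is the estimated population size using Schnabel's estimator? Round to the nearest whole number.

Σ MᵢCᵢ = 0·275 + 275·466 + 668·81 + 718·389 + 944·310 + 1085·182 = 0 + 128150 + 54108 + 279302 + 292640 + 197470 = 951670
Σ Rᵢ = 0 + 73 + 31 + 163 + 169 + 115 = 551
N̂ = 951670 / 551 ≈ 1727.2 → 1727

N ≈ 1727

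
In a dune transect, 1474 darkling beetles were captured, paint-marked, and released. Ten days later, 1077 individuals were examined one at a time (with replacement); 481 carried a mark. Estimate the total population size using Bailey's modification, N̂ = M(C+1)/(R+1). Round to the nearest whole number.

N ≈ 3297

N̂ = 1474·(1077+1)/(481+1) = 1474·1078/482 = 1588972/482 ≈ 3296.6 → 3297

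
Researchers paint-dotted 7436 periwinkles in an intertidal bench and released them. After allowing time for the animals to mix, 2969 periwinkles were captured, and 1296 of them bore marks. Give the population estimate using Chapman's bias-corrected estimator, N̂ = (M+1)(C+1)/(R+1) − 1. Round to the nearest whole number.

N ≈ 17,029

N̂ = (7436+1)(2969+1)/(1296+1) − 1 = 7437·2970/1297 − 1
= 22087890/1297 − 1 ≈ 17030.0 − 1 ≈ 17029.0 → 17029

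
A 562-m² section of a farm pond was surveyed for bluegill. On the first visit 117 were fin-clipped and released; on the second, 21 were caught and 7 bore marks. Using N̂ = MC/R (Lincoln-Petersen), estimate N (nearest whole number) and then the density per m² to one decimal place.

density ≈ 0.6 bluegill per m²

N̂ = 117·21/7 = 2457/7 = 351
Density = N̂ / area = 351 / 562 ≈ 0.62 → 0.6 per m²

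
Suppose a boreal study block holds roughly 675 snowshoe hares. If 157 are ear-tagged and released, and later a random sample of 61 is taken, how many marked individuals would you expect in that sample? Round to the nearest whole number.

Expected recaptures E[R] = M·C / N.
E[R] = 157 × 61 / 675 = 9577 / 675 ≈ 14.2 → 14

expected recaptures ≈ 14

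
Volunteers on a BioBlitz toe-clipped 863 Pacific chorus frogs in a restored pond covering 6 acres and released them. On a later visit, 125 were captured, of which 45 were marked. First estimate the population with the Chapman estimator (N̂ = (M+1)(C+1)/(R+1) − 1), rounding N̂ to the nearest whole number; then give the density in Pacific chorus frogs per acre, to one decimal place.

density ≈ 394.3 Pacific chorus frogs per acre

N̂ = 864·126/46 − 1 = 108864/46 − 1 ≈ 2365.6 → 2366
Density = N̂ / area = 2366 / 6 ≈ 394.33 → 394.3 per acre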